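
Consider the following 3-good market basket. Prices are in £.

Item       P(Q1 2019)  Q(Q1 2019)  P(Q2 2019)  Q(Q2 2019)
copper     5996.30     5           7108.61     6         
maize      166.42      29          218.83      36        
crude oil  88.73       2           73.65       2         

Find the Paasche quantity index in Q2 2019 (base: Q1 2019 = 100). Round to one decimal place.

Paasche quantity index uses current-period prices as weights.
ΣP(Q2 2019)·Q(Q2 2019) = 7108.61×6 + 218.83×36 + 73.65×2 = 42651.66 + 7877.88 + 147.3 = 50676.84
ΣP(Q2 2019)·Q(Q1 2019) = 7108.61×5 + 218.83×29 + 73.65×2 = 35543.05 + 6346.07 + 147.3 = 42036.42
Index = 50676.84 / 42036.42 × 100 = 120.5546

120.6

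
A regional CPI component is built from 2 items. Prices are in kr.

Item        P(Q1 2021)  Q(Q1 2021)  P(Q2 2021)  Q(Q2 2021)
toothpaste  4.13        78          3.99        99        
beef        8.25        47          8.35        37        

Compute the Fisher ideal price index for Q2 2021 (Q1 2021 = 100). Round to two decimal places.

98.85

Laspeyres component (base-period weights):
ΣP(Q2 2021)Q(Q1 2021) = 3.99×78 + 8.35×47 = 311.22 + 392.45 = 703.67
ΣP(Q1 2021)Q(Q1 2021) = 4.13×78 + 8.25×47 = 322.14 + 387.75 = 709.89
L = 703.67 / 709.89 × 100 = 99.1238
Paasche component (current-period weights):
ΣP(Q2 2021)Q(Q2 2021) = 3.99×99 + 8.35×37 = 395.01 + 308.95 = 703.96
ΣP(Q1 2021)Q(Q2 2021) = 4.13×99 + 8.25×37 = 408.87 + 305.25 = 714.12
P = 703.96 / 714.12 × 100 = 98.5773
Fisher = √(L × P) = √(99.1238 × 98.5773) = 98.8502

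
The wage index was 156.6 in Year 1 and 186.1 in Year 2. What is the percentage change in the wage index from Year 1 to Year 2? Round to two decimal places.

18.84%

Change = (186.1 − 156.6) / 156.6 × 100
       = 29.5 / 156.6 × 100 = 18.8378%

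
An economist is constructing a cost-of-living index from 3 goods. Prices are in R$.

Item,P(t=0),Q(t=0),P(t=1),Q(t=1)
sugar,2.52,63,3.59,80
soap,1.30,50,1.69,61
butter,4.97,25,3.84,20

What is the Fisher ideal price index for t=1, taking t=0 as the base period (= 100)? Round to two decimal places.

119.80

Laspeyres component (base-period weights):
ΣP(t=1)Q(t=0) = 3.59×63 + 1.69×50 + 3.84×25 = 226.17 + 84.5 + 96 = 406.67
ΣP(t=0)Q(t=0) = 2.52×63 + 1.30×50 + 4.97×25 = 158.76 + 65 + 124.25 = 348.01
L = 406.67 / 348.01 × 100 = 116.8558
Paasche component (current-period weights):
ΣP(t=1)Q(t=1) = 3.59×80 + 1.69×61 + 3.84×20 = 287.2 + 103.09 + 76.8 = 467.09
ΣP(t=0)Q(t=1) = 2.52×80 + 1.30×61 + 4.97×20 = 201.6 + 79.3 + 99.4 = 380.3
P = 467.09 / 380.3 × 100 = 122.8215
Fisher = √(L × P) = √(116.8558 × 122.8215) = 119.8015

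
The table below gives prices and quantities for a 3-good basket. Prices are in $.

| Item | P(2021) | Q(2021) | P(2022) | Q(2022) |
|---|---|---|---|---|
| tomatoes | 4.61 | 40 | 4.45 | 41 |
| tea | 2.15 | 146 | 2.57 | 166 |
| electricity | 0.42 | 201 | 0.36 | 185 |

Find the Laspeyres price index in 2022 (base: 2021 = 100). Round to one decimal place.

107.4

Laspeyres price index uses base-period quantities as weights.
ΣP(2022)·Q(2021) = 4.45×40 + 2.57×146 + 0.36×201 = 178 + 375.22 + 72.36 = 625.58
ΣP(2021)·Q(2021) = 4.61×40 + 2.15×146 + 0.42×201 = 184.4 + 313.9 + 84.42 = 582.72
Index = 625.58 / 582.72 × 100 = 107.3552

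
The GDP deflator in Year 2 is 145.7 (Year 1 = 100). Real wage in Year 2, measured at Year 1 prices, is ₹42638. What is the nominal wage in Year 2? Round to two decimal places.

62123.57

Nominal = Real × (Index/100) = 42638 × (145.7/100)
        = 42638 × 1.457 = 62123.5660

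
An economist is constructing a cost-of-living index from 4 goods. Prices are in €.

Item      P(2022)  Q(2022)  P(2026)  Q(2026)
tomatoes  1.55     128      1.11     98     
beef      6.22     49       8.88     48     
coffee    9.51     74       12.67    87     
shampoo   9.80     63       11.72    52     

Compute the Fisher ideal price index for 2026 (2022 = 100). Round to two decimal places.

124.60

Laspeyres component (base-period weights):
ΣP(2026)Q(2022) = 1.11×128 + 8.88×49 + 12.67×74 + 11.72×63 = 142.08 + 435.12 + 937.58 + 738.36 = 2253.14
ΣP(2022)Q(2022) = 1.55×128 + 6.22×49 + 9.51×74 + 9.80×63 = 198.4 + 304.78 + 703.74 + 617.4 = 1824.32
L = 2253.14 / 1824.32 × 100 = 123.5057
Paasche component (current-period weights):
ΣP(2026)Q(2026) = 1.11×98 + 8.88×48 + 12.67×87 + 11.72×52 = 108.78 + 426.24 + 1102.29 + 609.44 = 2246.75
ΣP(2022)Q(2026) = 1.55×98 + 6.22×48 + 9.51×87 + 9.80×52 = 151.9 + 298.56 + 827.37 + 509.6 = 1787.43
P = 2246.75 / 1787.43 × 100 = 125.6972
Fisher = √(L × P) = √(123.5057 × 125.6972) = 124.5967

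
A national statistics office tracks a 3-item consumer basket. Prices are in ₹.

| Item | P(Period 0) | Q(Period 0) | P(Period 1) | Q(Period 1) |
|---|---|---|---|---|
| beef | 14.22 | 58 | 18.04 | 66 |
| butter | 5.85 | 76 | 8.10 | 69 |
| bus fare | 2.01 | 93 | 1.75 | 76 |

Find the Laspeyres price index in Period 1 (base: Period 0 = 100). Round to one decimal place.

125.3

Laspeyres price index uses base-period quantities as weights.
ΣP(Period 1)·Q(Period 0) = 18.04×58 + 8.10×76 + 1.75×93 = 1046.32 + 615.6 + 162.75 = 1824.67
ΣP(Period 0)·Q(Period 0) = 14.22×58 + 5.85×76 + 2.01×93 = 824.76 + 444.6 + 186.93 = 1456.29
Index = 1824.67 / 1456.29 × 100 = 125.2958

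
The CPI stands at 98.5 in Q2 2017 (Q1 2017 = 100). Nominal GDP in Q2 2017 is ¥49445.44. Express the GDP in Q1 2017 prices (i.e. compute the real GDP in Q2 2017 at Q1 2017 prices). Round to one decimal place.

Real = Nominal ÷ (Index/100) = 49445.44 ÷ (98.5/100)
     = 49445.44 ÷ 0.985 = 50198.4162

50198.4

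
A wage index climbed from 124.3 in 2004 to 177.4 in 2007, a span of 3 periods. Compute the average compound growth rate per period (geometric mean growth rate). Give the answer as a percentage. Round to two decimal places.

Growth factor = (177.4/124.3)^(1/3) = (1.427192)^(1/3) = 1.125885
Growth rate = 1.125885 − 1 = 0.125885 = 12.5885%

12.59%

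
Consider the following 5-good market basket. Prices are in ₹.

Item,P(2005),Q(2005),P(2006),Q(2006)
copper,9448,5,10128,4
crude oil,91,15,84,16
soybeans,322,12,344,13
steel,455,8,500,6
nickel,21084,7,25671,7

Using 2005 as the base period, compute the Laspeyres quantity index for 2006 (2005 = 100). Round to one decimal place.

95.1

Laspeyres quantity index uses base-period prices as weights.
ΣP(2005)·Q(2006) = 9448×4 + 91×16 + 322×13 + 455×6 + 21084×7 = 37792 + 1456 + 4186 + 2730 + 147588 = 193752
ΣP(2005)·Q(2005) = 9448×5 + 91×15 + 322×12 + 455×8 + 21084×7 = 47240 + 1365 + 3864 + 3640 + 147588 = 203697
Index = 193752 / 203697 × 100 = 95.1177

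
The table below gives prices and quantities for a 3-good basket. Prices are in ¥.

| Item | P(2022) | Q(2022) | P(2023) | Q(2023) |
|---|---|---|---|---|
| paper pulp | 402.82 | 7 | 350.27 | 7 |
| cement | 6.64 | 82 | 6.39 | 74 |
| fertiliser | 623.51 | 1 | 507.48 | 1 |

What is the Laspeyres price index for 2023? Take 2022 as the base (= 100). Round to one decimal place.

Laspeyres price index uses base-period quantities as weights.
ΣP(2023)·Q(2022) = 350.27×7 + 6.39×82 + 507.48×1 = 2451.89 + 523.98 + 507.48 = 3483.35
ΣP(2022)·Q(2022) = 402.82×7 + 6.64×82 + 623.51×1 = 2819.74 + 544.48 + 623.51 = 3987.73
Index = 3483.35 / 3987.73 × 100 = 87.3517

87.4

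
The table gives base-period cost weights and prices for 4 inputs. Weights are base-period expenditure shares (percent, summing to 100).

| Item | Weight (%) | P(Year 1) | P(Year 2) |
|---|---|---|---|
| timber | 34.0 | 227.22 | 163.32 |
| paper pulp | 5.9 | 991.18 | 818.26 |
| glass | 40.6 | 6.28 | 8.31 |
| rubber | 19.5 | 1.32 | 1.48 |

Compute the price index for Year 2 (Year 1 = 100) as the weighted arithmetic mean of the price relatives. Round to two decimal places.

104.90

timber: 34.0 × (163.32/227.22) = 34.0 × 0.718775 = 24.4383
paper pulp: 5.9 × (818.26/991.18) = 5.9 × 0.825541 = 4.8707
glass: 40.6 × (8.31/6.28) = 40.6 × 1.323248 = 53.7239
rubber: 19.5 × (1.48/1.32) = 19.5 × 1.121212 = 21.8636
Index = Σ wᵢ·(p₁ᵢ/p₀ᵢ) = 24.4383 + 4.8707 + 53.7239 + 21.8636 = 104.8966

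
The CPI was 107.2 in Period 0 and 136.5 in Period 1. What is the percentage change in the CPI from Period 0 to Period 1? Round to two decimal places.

27.33%

Change = (136.5 − 107.2) / 107.2 × 100
       = 29.3 / 107.2 × 100 = 27.3321%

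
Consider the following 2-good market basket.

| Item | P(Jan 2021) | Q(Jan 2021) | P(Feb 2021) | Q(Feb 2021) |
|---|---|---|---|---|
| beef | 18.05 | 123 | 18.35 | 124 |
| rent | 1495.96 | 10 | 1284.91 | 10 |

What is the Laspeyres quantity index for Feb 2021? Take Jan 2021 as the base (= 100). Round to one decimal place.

100.1

Laspeyres quantity index uses base-period prices as weights.
ΣP(Jan 2021)·Q(Feb 2021) = 18.05×124 + 1495.96×10 = 2238.2 + 14959.6 = 17197.8
ΣP(Jan 2021)·Q(Jan 2021) = 18.05×123 + 1495.96×10 = 2220.15 + 14959.6 = 17179.75
Index = 17197.8 / 17179.75 × 100 = 100.1051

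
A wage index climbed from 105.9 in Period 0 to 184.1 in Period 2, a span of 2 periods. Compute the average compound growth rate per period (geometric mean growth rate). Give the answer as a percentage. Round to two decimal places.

Growth factor = (184.1/105.9)^(1/2) = (1.738432)^(1/2) = 1.318496
Growth rate = 1.318496 − 1 = 0.318496 = 31.8496%

31.85%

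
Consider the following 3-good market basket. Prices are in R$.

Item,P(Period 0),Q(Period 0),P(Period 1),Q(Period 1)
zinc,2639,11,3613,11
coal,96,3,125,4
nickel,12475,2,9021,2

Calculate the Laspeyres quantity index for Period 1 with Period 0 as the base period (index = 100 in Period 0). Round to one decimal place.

Laspeyres quantity index uses base-period prices as weights.
ΣP(Period 0)·Q(Period 1) = 2639×11 + 96×4 + 12475×2 = 29029 + 384 + 24950 = 54363
ΣP(Period 0)·Q(Period 0) = 2639×11 + 96×3 + 12475×2 = 29029 + 288 + 24950 = 54267
Index = 54363 / 54267 × 100 = 100.1769

100.2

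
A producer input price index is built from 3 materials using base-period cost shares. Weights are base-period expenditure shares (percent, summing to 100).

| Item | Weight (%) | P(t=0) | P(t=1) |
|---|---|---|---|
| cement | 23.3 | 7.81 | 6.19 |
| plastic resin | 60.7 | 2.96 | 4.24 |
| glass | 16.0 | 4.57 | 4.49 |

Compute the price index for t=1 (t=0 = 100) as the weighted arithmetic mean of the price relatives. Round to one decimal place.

cement: 23.3 × (6.19/7.81) = 23.3 × 0.792574 = 18.4670
plastic resin: 60.7 × (4.24/2.96) = 60.7 × 1.432432 = 86.9486
glass: 16.0 × (4.49/4.57) = 16.0 × 0.982495 = 15.7199
Index = Σ wᵢ·(p₁ᵢ/p₀ᵢ) = 18.4670 + 86.9486 + 15.7199 = 121.1355

121.1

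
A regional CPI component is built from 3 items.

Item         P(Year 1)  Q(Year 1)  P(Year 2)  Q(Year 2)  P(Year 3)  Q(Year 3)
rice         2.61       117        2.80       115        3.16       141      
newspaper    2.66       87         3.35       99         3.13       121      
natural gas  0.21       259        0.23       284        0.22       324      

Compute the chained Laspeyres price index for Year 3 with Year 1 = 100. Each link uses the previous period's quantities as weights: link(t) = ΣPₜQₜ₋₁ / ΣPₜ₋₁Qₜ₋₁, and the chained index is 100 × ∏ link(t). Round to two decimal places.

Link Year 1→Year 2:
ΣP(Year 2)Q(Year 1) = 2.80×117 + 3.35×87 + 0.23×259 = 327.6 + 291.45 + 59.57 = 678.62
ΣP(Year 1)Q(Year 1) = 2.61×117 + 2.66×87 + 0.21×259 = 305.37 + 231.42 + 54.39 = 591.18
link = 678.62/591.18 = 1.147908
Link Year 2→Year 3:
ΣP(Year 3)Q(Year 2) = 3.16×115 + 3.13×99 + 0.22×284 = 363.4 + 309.87 + 62.48 = 735.75
ΣP(Year 2)Q(Year 2) = 2.80×115 + 3.35×99 + 0.23×284 = 322 + 331.65 + 65.32 = 718.97
link = 735.75/718.97 = 1.023339
Chained index = 100 × 1.147908 × 1.023339 = 117.4699

117.47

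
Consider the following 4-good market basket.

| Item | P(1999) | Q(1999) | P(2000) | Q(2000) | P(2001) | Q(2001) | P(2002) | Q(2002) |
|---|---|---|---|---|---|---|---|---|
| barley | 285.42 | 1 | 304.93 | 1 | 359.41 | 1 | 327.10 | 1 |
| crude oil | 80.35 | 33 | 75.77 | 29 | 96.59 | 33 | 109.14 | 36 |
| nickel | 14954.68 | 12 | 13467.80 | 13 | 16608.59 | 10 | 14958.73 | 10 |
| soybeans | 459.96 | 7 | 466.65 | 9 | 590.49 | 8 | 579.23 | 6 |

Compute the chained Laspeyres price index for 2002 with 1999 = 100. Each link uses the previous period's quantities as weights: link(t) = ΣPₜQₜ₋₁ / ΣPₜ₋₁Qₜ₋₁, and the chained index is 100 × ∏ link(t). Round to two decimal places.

Link 1999→2000:
ΣP(2000)Q(1999) = 304.93×1 + 75.77×33 + 13467.80×12 + 466.65×7 = 304.93 + 2500.41 + 161613.6 + 3266.55 = 167685.49
ΣP(1999)Q(1999) = 285.42×1 + 80.35×33 + 14954.68×12 + 459.96×7 = 285.42 + 2651.55 + 179456.16 + 3219.72 = 185612.85
link = 167685.49/185612.85 = 0.903415
Link 2000→2001:
ΣP(2001)Q(2000) = 359.41×1 + 96.59×29 + 16608.59×13 + 590.49×9 = 359.41 + 2801.11 + 215911.67 + 5314.41 = 224386.6
ΣP(2000)Q(2000) = 304.93×1 + 75.77×29 + 13467.80×13 + 466.65×9 = 304.93 + 2197.33 + 175081.4 + 4199.85 = 181783.51
link = 224386.6/181783.51 = 1.234362
Link 2001→2002:
ΣP(2002)Q(2001) = 327.10×1 + 109.14×33 + 14958.73×10 + 579.23×8 = 327.1 + 3601.62 + 149587.3 + 4633.84 = 158149.86
ΣP(2001)Q(2001) = 359.41×1 + 96.59×33 + 16608.59×10 + 590.49×8 = 359.41 + 3187.47 + 166085.9 + 4723.92 = 174356.7
link = 158149.86/174356.7 = 0.907048
Chained index = 100 × 0.903415 × 1.234362 × 0.907048 = 101.1486

101.15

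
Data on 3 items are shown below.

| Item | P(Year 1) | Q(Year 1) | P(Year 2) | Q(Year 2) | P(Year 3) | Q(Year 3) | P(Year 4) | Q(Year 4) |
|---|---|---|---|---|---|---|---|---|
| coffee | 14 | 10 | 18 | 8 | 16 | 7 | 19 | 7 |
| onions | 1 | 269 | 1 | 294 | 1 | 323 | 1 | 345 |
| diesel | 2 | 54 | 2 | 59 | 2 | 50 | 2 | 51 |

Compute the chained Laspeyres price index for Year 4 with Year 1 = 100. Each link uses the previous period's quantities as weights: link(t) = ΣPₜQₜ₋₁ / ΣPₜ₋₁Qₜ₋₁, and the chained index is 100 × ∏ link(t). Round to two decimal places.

Link Year 1→Year 2:
ΣP(Year 2)Q(Year 1) = 18×10 + 1×269 + 2×54 = 180 + 269 + 108 = 557
ΣP(Year 1)Q(Year 1) = 14×10 + 1×269 + 2×54 = 140 + 269 + 108 = 517
link = 557/517 = 1.077369
Link Year 2→Year 3:
ΣP(Year 3)Q(Year 2) = 16×8 + 1×294 + 2×59 = 128 + 294 + 118 = 540
ΣP(Year 2)Q(Year 2) = 18×8 + 1×294 + 2×59 = 144 + 294 + 118 = 556
link = 540/556 = 0.971223
Link Year 3→Year 4:
ΣP(Year 4)Q(Year 3) = 19×7 + 1×323 + 2×50 = 133 + 323 + 100 = 556
ΣP(Year 3)Q(Year 3) = 16×7 + 1×323 + 2×50 = 112 + 323 + 100 = 535
link = 556/535 = 1.039252
Chained index = 100 × 1.077369 × 0.971223 × 1.039252 = 108.7438

108.74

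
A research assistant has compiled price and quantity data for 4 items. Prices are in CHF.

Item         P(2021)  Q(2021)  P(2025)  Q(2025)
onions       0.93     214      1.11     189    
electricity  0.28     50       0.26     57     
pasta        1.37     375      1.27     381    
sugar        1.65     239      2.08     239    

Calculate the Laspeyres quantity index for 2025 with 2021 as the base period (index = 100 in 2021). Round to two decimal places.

Laspeyres quantity index uses base-period prices as weights.
ΣP(2021)·Q(2025) = 0.93×189 + 0.28×57 + 1.37×381 + 1.65×239 = 175.77 + 15.96 + 521.97 + 394.35 = 1108.05
ΣP(2021)·Q(2021) = 0.93×214 + 0.28×50 + 1.37×375 + 1.65×239 = 199.02 + 14 + 513.75 + 394.35 = 1121.12
Index = 1108.05 / 1121.12 × 100 = 98.8342

98.83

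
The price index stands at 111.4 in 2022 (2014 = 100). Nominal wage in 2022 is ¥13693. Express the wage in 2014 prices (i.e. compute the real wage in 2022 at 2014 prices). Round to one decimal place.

12291.7

Real = Nominal ÷ (Index/100) = 13693 ÷ (111.4/100)
     = 13693 ÷ 1.114 = 12291.7415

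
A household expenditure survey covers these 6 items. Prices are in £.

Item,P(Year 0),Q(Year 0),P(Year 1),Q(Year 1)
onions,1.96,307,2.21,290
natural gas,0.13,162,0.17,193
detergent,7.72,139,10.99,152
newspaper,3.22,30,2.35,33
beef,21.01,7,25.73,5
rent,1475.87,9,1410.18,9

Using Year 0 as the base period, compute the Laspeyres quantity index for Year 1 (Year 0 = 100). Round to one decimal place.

100.3

Laspeyres quantity index uses base-period prices as weights.
ΣP(Year 0)·Q(Year 1) = 1.96×290 + 0.13×193 + 7.72×152 + 3.22×33 + 21.01×5 + 1475.87×9 = 568.4 + 25.09 + 1173.44 + 106.26 + 105.05 + 13282.83 = 15261.07
ΣP(Year 0)·Q(Year 0) = 1.96×307 + 0.13×162 + 7.72×139 + 3.22×30 + 21.01×7 + 1475.87×9 = 601.72 + 21.06 + 1073.08 + 96.6 + 147.07 + 13282.83 = 15222.36
Index = 15261.07 / 15222.36 × 100 = 100.2543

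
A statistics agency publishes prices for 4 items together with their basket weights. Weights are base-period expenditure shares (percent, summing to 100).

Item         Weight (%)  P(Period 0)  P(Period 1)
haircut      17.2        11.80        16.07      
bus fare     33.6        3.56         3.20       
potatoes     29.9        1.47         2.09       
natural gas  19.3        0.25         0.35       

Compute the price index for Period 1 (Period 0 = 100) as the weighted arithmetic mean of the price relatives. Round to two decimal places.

123.16

haircut: 17.2 × (16.07/11.80) = 17.2 × 1.361864 = 23.4241
bus fare: 33.6 × (3.20/3.56) = 33.6 × 0.898876 = 30.2022
potatoes: 29.9 × (2.09/1.47) = 29.9 × 1.421769 = 42.5109
natural gas: 19.3 × (0.35/0.25) = 19.3 × 1.400000 = 27.0200
Index = Σ wᵢ·(p₁ᵢ/p₀ᵢ) = 23.4241 + 30.2022 + 42.5109 + 27.0200 = 123.1572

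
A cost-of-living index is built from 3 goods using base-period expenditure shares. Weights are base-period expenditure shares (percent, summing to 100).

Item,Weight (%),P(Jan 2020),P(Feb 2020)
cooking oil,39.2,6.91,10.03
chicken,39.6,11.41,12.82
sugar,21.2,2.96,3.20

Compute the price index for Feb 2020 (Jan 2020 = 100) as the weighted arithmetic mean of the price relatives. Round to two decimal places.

cooking oil: 39.2 × (10.03/6.91) = 39.2 × 1.451520 = 56.8996
chicken: 39.6 × (12.82/11.41) = 39.6 × 1.123576 = 44.4936
sugar: 21.2 × (3.20/2.96) = 21.2 × 1.081081 = 22.9189
Index = Σ wᵢ·(p₁ᵢ/p₀ᵢ) = 56.8996 + 44.4936 + 22.9189 = 124.3121

124.31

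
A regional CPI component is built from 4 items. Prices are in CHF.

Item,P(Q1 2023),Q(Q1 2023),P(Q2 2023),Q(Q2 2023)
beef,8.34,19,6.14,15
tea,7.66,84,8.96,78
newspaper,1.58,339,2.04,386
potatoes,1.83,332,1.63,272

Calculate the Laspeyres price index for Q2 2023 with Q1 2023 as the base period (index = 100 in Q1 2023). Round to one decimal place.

108.1

Laspeyres price index uses base-period quantities as weights.
ΣP(Q2 2023)·Q(Q1 2023) = 6.14×19 + 8.96×84 + 2.04×339 + 1.63×332 = 116.66 + 752.64 + 691.56 + 541.16 = 2102.02
ΣP(Q1 2023)·Q(Q1 2023) = 8.34×19 + 7.66×84 + 1.58×339 + 1.83×332 = 158.46 + 643.44 + 535.62 + 607.56 = 1945.08
Index = 2102.02 / 1945.08 × 100 = 108.0686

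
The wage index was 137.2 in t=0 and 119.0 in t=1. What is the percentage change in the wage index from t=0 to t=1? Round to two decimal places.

-13.27%

Change = (119.0 − 137.2) / 137.2 × 100
       = -18.2 / 137.2 × 100 = -13.2653%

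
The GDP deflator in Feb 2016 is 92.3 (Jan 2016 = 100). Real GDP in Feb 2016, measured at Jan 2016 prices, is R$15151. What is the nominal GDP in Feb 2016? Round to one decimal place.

Nominal = Real × (Index/100) = 15151 × (92.3/100)
        = 15151 × 0.923 = 13984.3730

13984.4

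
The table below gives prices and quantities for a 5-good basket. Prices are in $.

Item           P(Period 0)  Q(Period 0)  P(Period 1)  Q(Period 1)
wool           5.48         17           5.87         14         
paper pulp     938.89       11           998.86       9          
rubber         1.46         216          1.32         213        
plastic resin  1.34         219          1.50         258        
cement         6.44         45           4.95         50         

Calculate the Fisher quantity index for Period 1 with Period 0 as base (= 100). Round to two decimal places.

Laspeyres component (base-period weights):
ΣP(Period 0)Q(Period 1) = 5.48×14 + 938.89×9 + 1.46×213 + 1.34×258 + 6.44×50 = 76.72 + 8450.01 + 310.98 + 345.72 + 322 = 9505.43
ΣP(Period 0)Q(Period 0) = 5.48×17 + 938.89×11 + 1.46×216 + 1.34×219 + 6.44×45 = 93.16 + 10327.79 + 315.36 + 293.46 + 289.8 = 11319.57
L = 9505.43 / 11319.57 × 100 = 83.9734
Paasche component (current-period weights):
ΣP(Period 1)Q(Period 1) = 5.87×14 + 998.86×9 + 1.32×213 + 1.50×258 + 4.95×50 = 82.18 + 8989.74 + 281.16 + 387 + 247.5 = 9987.58
ΣP(Period 1)Q(Period 0) = 5.87×17 + 998.86×11 + 1.32×216 + 1.50×219 + 4.95×45 = 99.79 + 10987.46 + 285.12 + 328.5 + 222.75 = 11923.62
P = 9987.58 / 11923.62 × 100 = 83.7630
Fisher = √(L × P) = √(83.9734 × 83.7630) = 83.8681

83.87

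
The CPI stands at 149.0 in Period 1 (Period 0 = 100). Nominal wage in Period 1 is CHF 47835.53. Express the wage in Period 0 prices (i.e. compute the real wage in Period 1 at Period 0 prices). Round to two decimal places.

32104.38

Real = Nominal ÷ (Index/100) = 47835.53 ÷ (149.0/100)
     = 47835.53 ÷ 1.490 = 32104.3826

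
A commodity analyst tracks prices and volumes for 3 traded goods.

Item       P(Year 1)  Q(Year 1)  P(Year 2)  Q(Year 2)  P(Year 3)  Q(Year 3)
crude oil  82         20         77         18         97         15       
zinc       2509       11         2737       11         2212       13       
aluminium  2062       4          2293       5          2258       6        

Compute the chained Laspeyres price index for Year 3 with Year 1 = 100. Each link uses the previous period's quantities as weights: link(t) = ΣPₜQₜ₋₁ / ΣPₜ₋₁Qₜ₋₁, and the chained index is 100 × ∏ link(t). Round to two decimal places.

Link Year 1→Year 2:
ΣP(Year 2)Q(Year 1) = 77×20 + 2737×11 + 2293×4 = 1540 + 30107 + 9172 = 40819
ΣP(Year 1)Q(Year 1) = 82×20 + 2509×11 + 2062×4 = 1640 + 27599 + 8248 = 37487
link = 40819/37487 = 1.088884
Link Year 2→Year 3:
ΣP(Year 3)Q(Year 2) = 97×18 + 2212×11 + 2258×5 = 1746 + 24332 + 11290 = 37368
ΣP(Year 2)Q(Year 2) = 77×18 + 2737×11 + 2293×5 = 1386 + 30107 + 11465 = 42958
link = 37368/42958 = 0.869873
Chained index = 100 × 1.088884 × 0.869873 = 94.7191

94.72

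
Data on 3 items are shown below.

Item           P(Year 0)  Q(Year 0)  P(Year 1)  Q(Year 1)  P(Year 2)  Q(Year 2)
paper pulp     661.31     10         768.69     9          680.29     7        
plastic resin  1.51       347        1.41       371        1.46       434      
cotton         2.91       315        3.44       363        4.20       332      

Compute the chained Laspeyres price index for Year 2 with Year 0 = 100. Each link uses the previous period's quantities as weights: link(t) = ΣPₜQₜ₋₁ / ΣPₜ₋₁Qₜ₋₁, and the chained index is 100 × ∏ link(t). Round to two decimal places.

Link Year 0→Year 1:
ΣP(Year 1)Q(Year 0) = 768.69×10 + 1.41×347 + 3.44×315 = 7686.9 + 489.27 + 1083.6 = 9259.77
ΣP(Year 0)Q(Year 0) = 661.31×10 + 1.51×347 + 2.91×315 = 6613.1 + 523.97 + 916.65 = 8053.72
link = 9259.77/8053.72 = 1.149751
Link Year 1→Year 2:
ΣP(Year 2)Q(Year 1) = 680.29×9 + 1.46×371 + 4.20×363 = 6122.61 + 541.66 + 1524.6 = 8188.87
ΣP(Year 1)Q(Year 1) = 768.69×9 + 1.41×371 + 3.44×363 = 6918.21 + 523.11 + 1248.72 = 8690.04
link = 8188.87/8690.04 = 0.942328
Chained index = 100 × 1.149751 × 0.942328 = 108.3443

108.34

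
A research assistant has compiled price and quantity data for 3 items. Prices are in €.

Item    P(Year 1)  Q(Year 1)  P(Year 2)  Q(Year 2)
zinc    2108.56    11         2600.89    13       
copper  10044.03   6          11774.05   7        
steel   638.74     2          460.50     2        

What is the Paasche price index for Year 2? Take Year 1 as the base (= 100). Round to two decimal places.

Paasche price index uses current-period quantities as weights.
ΣP(Year 2)·Q(Year 2) = 2600.89×13 + 11774.05×7 + 460.50×2 = 33811.57 + 82418.35 + 921 = 117150.92
ΣP(Year 1)·Q(Year 2) = 2108.56×13 + 10044.03×7 + 638.74×2 = 27411.28 + 70308.21 + 1277.48 = 98996.97
Index = 117150.92 / 98996.97 × 100 = 118.3379

118.34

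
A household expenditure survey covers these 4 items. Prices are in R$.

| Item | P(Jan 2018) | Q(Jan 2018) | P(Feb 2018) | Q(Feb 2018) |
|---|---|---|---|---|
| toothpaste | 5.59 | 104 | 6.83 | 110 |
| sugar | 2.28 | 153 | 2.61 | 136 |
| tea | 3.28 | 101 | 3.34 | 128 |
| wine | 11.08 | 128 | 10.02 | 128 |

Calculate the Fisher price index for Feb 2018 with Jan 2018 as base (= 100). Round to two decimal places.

101.89

Laspeyres component (base-period weights):
ΣP(Feb 2018)Q(Jan 2018) = 6.83×104 + 2.61×153 + 3.34×101 + 10.02×128 = 710.32 + 399.33 + 337.34 + 1282.56 = 2729.55
ΣP(Jan 2018)Q(Jan 2018) = 5.59×104 + 2.28×153 + 3.28×101 + 11.08×128 = 581.36 + 348.84 + 331.28 + 1418.24 = 2679.72
L = 2729.55 / 2679.72 × 100 = 101.8595
Paasche component (current-period weights):
ΣP(Feb 2018)Q(Feb 2018) = 6.83×110 + 2.61×136 + 3.34×128 + 10.02×128 = 751.3 + 354.96 + 427.52 + 1282.56 = 2816.34
ΣP(Jan 2018)Q(Feb 2018) = 5.59×110 + 2.28×136 + 3.28×128 + 11.08×128 = 614.9 + 310.08 + 419.84 + 1418.24 = 2763.06
P = 2816.34 / 2763.06 × 100 = 101.9283
Fisher = √(L × P) = √(101.8595 × 101.9283) = 101.8939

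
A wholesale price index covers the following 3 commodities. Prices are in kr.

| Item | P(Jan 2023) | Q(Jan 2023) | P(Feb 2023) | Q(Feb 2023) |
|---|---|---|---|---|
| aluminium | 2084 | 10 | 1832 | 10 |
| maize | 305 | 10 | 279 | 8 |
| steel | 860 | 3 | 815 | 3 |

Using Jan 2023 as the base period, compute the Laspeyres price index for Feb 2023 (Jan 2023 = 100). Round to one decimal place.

89.0

Laspeyres price index uses base-period quantities as weights.
ΣP(Feb 2023)·Q(Jan 2023) = 1832×10 + 279×10 + 815×3 = 18320 + 2790 + 2445 = 23555
ΣP(Jan 2023)·Q(Jan 2023) = 2084×10 + 305×10 + 860×3 = 20840 + 3050 + 2580 = 26470
Index = 23555 / 26470 × 100 = 88.9875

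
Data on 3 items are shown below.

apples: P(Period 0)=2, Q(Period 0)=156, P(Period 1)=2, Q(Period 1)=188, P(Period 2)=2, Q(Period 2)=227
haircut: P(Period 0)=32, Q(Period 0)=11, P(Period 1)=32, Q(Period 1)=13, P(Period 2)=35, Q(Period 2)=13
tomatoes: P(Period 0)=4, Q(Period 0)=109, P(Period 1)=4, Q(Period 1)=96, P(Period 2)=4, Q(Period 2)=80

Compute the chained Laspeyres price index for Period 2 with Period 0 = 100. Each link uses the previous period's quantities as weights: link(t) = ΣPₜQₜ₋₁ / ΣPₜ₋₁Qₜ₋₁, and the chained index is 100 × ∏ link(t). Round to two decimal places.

103.32

Link Period 0→Period 1:
ΣP(Period 1)Q(Period 0) = 2×156 + 32×11 + 4×109 = 312 + 352 + 436 = 1100
ΣP(Period 0)Q(Period 0) = 2×156 + 32×11 + 4×109 = 312 + 352 + 436 = 1100
link = 1100/1100 = 1.000000
Link Period 1→Period 2:
ΣP(Period 2)Q(Period 1) = 2×188 + 35×13 + 4×96 = 376 + 455 + 384 = 1215
ΣP(Period 1)Q(Period 1) = 2×188 + 32×13 + 4×96 = 376 + 416 + 384 = 1176
link = 1215/1176 = 1.033163
Chained index = 100 × 1.000000 × 1.033163 = 103.3163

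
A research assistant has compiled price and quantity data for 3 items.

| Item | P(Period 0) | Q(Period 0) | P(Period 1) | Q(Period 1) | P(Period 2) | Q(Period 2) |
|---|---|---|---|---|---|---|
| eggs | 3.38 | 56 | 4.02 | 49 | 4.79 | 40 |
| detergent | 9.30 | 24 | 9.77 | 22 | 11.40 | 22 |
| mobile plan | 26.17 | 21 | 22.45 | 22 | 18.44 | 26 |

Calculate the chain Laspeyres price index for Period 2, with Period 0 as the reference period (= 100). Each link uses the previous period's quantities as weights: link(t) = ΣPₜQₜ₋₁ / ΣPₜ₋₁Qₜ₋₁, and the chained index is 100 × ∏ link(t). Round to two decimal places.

95.21

Link Period 0→Period 1:
ΣP(Period 1)Q(Period 0) = 4.02×56 + 9.77×24 + 22.45×21 = 225.12 + 234.48 + 471.45 = 931.05
ΣP(Period 0)Q(Period 0) = 3.38×56 + 9.30×24 + 26.17×21 = 189.28 + 223.2 + 549.57 = 962.05
link = 931.05/962.05 = 0.967777
Link Period 1→Period 2:
ΣP(Period 2)Q(Period 1) = 4.79×49 + 11.40×22 + 18.44×22 = 234.71 + 250.8 + 405.68 = 891.19
ΣP(Period 1)Q(Period 1) = 4.02×49 + 9.77×22 + 22.45×22 = 196.98 + 214.94 + 493.9 = 905.82
link = 891.19/905.82 = 0.983849
Chained index = 100 × 0.967777 × 0.983849 = 95.2146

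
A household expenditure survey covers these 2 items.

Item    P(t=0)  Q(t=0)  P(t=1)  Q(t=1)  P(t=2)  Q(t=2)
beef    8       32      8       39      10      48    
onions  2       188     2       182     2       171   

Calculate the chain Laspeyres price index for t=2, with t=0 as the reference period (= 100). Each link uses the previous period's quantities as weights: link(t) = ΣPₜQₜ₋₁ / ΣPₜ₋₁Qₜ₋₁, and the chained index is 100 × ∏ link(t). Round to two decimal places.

111.54

Link t=0→t=1:
ΣP(t=1)Q(t=0) = 8×32 + 2×188 = 256 + 376 = 632
ΣP(t=0)Q(t=0) = 8×32 + 2×188 = 256 + 376 = 632
link = 632/632 = 1.000000
Link t=1→t=2:
ΣP(t=2)Q(t=1) = 10×39 + 2×182 = 390 + 364 = 754
ΣP(t=1)Q(t=1) = 8×39 + 2×182 = 312 + 364 = 676
link = 754/676 = 1.115385
Chained index = 100 × 1.000000 × 1.115385 = 111.5385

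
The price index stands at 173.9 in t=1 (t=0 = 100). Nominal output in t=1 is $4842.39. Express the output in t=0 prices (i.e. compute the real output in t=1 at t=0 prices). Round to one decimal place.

Real = Nominal ÷ (Index/100) = 4842.39 ÷ (173.9/100)
     = 4842.39 ÷ 1.739 = 2784.5831

2784.6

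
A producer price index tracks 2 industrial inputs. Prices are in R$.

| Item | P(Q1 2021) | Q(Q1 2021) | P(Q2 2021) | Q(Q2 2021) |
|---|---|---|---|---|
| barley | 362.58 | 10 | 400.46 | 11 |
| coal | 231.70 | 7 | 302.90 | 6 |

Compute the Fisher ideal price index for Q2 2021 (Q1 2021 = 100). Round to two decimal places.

116.20

Laspeyres component (base-period weights):
ΣP(Q2 2021)Q(Q1 2021) = 400.46×10 + 302.90×7 = 4004.6 + 2120.3 = 6124.9
ΣP(Q1 2021)Q(Q1 2021) = 362.58×10 + 231.70×7 = 3625.8 + 1621.9 = 5247.7
L = 6124.9 / 5247.7 × 100 = 116.7159
Paasche component (current-period weights):
ΣP(Q2 2021)Q(Q2 2021) = 400.46×11 + 302.90×6 = 4405.06 + 1817.4 = 6222.46
ΣP(Q1 2021)Q(Q2 2021) = 362.58×11 + 231.70×6 = 3988.38 + 1390.2 = 5378.58
P = 6222.46 / 5378.58 × 100 = 115.6896
Fisher = √(L × P) = √(116.7159 × 115.6896) = 116.2016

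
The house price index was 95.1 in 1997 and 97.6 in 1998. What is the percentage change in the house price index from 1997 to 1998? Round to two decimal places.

Change = (97.6 − 95.1) / 95.1 × 100
       = 2.5 / 95.1 × 100 = 2.6288%

2.63%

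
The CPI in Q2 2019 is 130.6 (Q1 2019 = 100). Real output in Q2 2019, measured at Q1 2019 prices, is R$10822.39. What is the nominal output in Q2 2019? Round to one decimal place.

Nominal = Real × (Index/100) = 10822.39 × (130.6/100)
        = 10822.39 × 1.306 = 14134.0413

14134.0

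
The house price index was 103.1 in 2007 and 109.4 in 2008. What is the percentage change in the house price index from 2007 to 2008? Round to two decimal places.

Change = (109.4 − 103.1) / 103.1 × 100
       = 6.3 / 103.1 × 100 = 6.1106%

6.11%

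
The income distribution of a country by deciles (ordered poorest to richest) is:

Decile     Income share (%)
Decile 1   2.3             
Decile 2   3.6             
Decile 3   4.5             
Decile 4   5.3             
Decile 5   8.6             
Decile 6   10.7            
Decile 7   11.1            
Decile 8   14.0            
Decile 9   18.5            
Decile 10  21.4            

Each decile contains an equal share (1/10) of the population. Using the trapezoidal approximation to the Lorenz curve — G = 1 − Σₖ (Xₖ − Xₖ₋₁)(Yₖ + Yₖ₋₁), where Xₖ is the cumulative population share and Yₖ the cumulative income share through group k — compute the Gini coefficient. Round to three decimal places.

Cumulative income shares Yₖ: 0.0230, 0.0590, 0.1040, 0.1570, 0.2430, 0.3500, 0.4610, 0.6010, 0.7860, 1.0000
Σ (Xₖ−Xₖ₋₁)(Yₖ+Yₖ₋₁) = (1/10)(0.0230+0.0000) + (1/10)(0.0590+0.0230) + (1/10)(0.1040+0.0590) + (1/10)(0.1570+0.1040) + (1/10)(0.2430+0.1570) + (1/10)(0.3500+0.2430) + (1/10)(0.4610+0.3500) + (1/10)(0.6010+0.4610) + (1/10)(0.7860+0.6010) + (1/10)(1.0000+0.7860)
  = 0.0023 + 0.0082 + 0.0163 + 0.0261 + 0.0400 + 0.0593 + 0.0811 + 0.1062 + 0.1387 + 0.1786 = 0.6568
G = 1 − 0.6568 = 0.3432

0.343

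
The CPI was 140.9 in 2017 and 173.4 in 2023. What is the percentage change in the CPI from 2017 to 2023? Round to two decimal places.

23.07%

Change = (173.4 − 140.9) / 140.9 × 100
       = 32.5 / 140.9 × 100 = 23.0660%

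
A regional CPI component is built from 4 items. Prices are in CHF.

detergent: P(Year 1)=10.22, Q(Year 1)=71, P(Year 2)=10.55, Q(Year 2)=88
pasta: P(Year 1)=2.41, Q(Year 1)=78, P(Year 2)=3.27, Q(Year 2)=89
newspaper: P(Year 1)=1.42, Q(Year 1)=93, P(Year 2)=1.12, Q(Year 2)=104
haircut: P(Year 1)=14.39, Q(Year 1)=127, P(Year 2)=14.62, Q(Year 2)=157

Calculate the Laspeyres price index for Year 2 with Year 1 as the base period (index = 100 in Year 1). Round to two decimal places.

Laspeyres price index uses base-period quantities as weights.
ΣP(Year 2)·Q(Year 1) = 10.55×71 + 3.27×78 + 1.12×93 + 14.62×127 = 749.05 + 255.06 + 104.16 + 1856.74 = 2965.01
ΣP(Year 1)·Q(Year 1) = 10.22×71 + 2.41×78 + 1.42×93 + 14.39×127 = 725.62 + 187.98 + 132.06 + 1827.53 = 2873.19
Index = 2965.01 / 2873.19 × 100 = 103.1958

103.20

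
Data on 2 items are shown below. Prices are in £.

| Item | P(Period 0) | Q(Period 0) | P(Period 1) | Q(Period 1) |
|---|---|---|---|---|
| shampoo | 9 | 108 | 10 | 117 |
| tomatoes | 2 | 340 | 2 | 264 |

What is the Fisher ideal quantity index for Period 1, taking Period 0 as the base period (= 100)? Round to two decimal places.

Laspeyres component (base-period weights):
ΣP(Period 0)Q(Period 1) = 9×117 + 2×264 = 1053 + 528 = 1581
ΣP(Period 0)Q(Period 0) = 9×108 + 2×340 = 972 + 680 = 1652
L = 1581 / 1652 × 100 = 95.7022
Paasche component (current-period weights):
ΣP(Period 1)Q(Period 1) = 10×117 + 2×264 = 1170 + 528 = 1698
ΣP(Period 1)Q(Period 0) = 10×108 + 2×340 = 1080 + 680 = 1760
P = 1698 / 1760 × 100 = 96.4773
Fisher = √(L × P) = √(95.7022 × 96.4773) = 96.0889

96.09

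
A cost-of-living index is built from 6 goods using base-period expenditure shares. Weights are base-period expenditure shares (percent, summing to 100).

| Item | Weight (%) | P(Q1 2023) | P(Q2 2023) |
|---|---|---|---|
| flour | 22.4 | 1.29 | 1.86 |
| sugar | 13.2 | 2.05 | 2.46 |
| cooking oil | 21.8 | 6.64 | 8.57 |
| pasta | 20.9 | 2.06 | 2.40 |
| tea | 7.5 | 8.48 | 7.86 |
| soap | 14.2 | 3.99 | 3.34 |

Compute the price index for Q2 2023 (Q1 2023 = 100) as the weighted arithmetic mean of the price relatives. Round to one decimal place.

flour: 22.4 × (1.86/1.29) = 22.4 × 1.441860 = 32.2977
sugar: 13.2 × (2.46/2.05) = 13.2 × 1.200000 = 15.8400
cooking oil: 21.8 × (8.57/6.64) = 21.8 × 1.290663 = 28.1364
pasta: 20.9 × (2.40/2.06) = 20.9 × 1.165049 = 24.3495
tea: 7.5 × (7.86/8.48) = 7.5 × 0.926887 = 6.9517
soap: 14.2 × (3.34/3.99) = 14.2 × 0.837093 = 11.8867
Index = Σ wᵢ·(p₁ᵢ/p₀ᵢ) = 32.2977 + 15.8400 + 28.1364 + 24.3495 + 6.9517 + 11.8867 = 119.4620

119.5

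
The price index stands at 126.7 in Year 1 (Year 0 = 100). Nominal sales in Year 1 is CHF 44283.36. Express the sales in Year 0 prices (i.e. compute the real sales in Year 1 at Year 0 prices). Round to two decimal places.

34951.35

Real = Nominal ÷ (Index/100) = 44283.36 ÷ (126.7/100)
     = 44283.36 ÷ 1.267 = 34951.3496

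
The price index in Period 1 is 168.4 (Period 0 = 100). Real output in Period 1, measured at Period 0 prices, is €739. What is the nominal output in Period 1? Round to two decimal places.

1244.48

Nominal = Real × (Index/100) = 739 × (168.4/100)
        = 739 × 1.684 = 1244.4760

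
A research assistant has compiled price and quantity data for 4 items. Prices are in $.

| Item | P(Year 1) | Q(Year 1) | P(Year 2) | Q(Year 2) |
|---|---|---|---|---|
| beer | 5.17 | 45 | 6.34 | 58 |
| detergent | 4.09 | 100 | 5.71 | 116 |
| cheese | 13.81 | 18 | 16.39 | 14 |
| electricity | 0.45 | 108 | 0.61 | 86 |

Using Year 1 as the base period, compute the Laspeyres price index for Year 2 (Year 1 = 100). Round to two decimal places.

Laspeyres price index uses base-period quantities as weights.
ΣP(Year 2)·Q(Year 1) = 6.34×45 + 5.71×100 + 16.39×18 + 0.61×108 = 285.3 + 571 + 295.02 + 65.88 = 1217.2
ΣP(Year 1)·Q(Year 1) = 5.17×45 + 4.09×100 + 13.81×18 + 0.45×108 = 232.65 + 409 + 248.58 + 48.6 = 938.83
Index = 1217.2 / 938.83 × 100 = 129.6507

129.65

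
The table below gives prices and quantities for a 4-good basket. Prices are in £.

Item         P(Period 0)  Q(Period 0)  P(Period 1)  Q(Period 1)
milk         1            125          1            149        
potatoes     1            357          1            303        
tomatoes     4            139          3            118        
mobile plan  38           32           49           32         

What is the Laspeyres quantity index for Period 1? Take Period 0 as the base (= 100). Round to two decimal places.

Laspeyres quantity index uses base-period prices as weights.
ΣP(Period 0)·Q(Period 1) = 1×149 + 1×303 + 4×118 + 38×32 = 149 + 303 + 472 + 1216 = 2140
ΣP(Period 0)·Q(Period 0) = 1×125 + 1×357 + 4×139 + 38×32 = 125 + 357 + 556 + 1216 = 2254
Index = 2140 / 2254 × 100 = 94.9423

94.94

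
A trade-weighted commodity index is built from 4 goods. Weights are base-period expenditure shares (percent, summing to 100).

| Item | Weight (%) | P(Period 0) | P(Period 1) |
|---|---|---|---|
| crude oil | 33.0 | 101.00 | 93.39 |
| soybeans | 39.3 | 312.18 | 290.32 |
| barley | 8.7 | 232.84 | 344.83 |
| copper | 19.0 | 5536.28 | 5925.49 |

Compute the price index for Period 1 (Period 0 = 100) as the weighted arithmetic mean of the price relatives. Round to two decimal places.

crude oil: 33.0 × (93.39/101.00) = 33.0 × 0.924653 = 30.5136
soybeans: 39.3 × (290.32/312.18) = 39.3 × 0.929976 = 36.5481
barley: 8.7 × (344.83/232.84) = 8.7 × 1.480974 = 12.8845
copper: 19.0 × (5925.49/5536.28) = 19.0 × 1.070302 = 20.3357
Index = Σ wᵢ·(p₁ᵢ/p₀ᵢ) = 30.5136 + 36.5481 + 12.8845 + 20.3357 = 100.2818

100.28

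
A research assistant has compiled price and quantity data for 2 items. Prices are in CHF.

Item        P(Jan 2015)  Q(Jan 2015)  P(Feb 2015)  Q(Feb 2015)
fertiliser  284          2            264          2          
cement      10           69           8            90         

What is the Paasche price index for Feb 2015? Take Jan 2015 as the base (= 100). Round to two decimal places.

Paasche price index uses current-period quantities as weights.
ΣP(Feb 2015)·Q(Feb 2015) = 264×2 + 8×90 = 528 + 720 = 1248
ΣP(Jan 2015)·Q(Feb 2015) = 284×2 + 10×90 = 568 + 900 = 1468
Index = 1248 / 1468 × 100 = 85.0136

85.01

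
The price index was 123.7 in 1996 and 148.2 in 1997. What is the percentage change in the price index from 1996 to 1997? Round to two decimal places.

Change = (148.2 − 123.7) / 123.7 × 100
       = 24.5 / 123.7 × 100 = 19.8060%

19.81%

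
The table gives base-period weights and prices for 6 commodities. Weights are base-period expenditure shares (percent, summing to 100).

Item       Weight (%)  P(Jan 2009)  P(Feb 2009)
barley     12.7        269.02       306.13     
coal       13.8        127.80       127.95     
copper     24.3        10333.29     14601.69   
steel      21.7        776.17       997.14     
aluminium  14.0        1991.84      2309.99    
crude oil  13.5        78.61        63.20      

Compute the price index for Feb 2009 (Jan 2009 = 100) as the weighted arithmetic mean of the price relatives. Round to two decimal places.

barley: 12.7 × (306.13/269.02) = 12.7 × 1.137945 = 14.4519
coal: 13.8 × (127.95/127.80) = 13.8 × 1.001174 = 13.8162
copper: 24.3 × (14601.69/10333.29) = 24.3 × 1.413073 = 34.3377
steel: 21.7 × (997.14/776.17) = 21.7 × 1.284693 = 27.8778
aluminium: 14.0 × (2309.99/1991.84) = 14.0 × 1.159727 = 16.2362
crude oil: 13.5 × (63.20/78.61) = 13.5 × 0.803969 = 10.8536
Index = Σ wᵢ·(p₁ᵢ/p₀ᵢ) = 14.4519 + 13.8162 + 34.3377 + 27.8778 + 16.2362 + 10.8536 = 117.5734

117.57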